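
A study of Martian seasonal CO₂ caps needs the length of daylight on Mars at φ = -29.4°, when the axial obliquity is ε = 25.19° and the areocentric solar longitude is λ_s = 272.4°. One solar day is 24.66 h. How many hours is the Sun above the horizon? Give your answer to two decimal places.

14.43 h

sin δ = sin 25.19° × sin 272.4° = -0.42525, so δ = -25.166°.
cos H₀ = −tan φ · tan δ = −tan(-29.4°) × tan(-25.166°) = -0.2647, so H₀ = 1.8387 rad = 105.35°.
Daylight = 2H₀/(2π) × 24.66 h = (1.8387/π) × 24.66 = 14.43 h.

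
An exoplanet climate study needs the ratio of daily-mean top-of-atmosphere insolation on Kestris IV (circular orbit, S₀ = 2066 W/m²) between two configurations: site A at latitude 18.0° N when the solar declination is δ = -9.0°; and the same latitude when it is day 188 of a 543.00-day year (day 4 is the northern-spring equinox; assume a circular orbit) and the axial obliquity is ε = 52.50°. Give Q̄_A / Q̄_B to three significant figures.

— Configuration A (φ=+18.0°):
cos H₀ = −tan(+18.0°) tan(-9.000°) = 0.0515, H₀ = 1.5193 rad.
Bracket: H₀ sin φ sin δ + cos φ cos δ sin H₀ = 1.5193×0.30902×-0.15643 + 0.95106×0.98769×0.99867 = -0.073443 + 0.938103 = 0.864660.
Q̄ = (S₀/π) × [bracket] = (2066/π) × 0.864660 = 568.62 W/m².
— Configuration B (φ=+18.0°):
Solar longitude: λ_s = 360° × (188 − 4)/543.00 = 121.989°.
sin δ = sin 52.50° × sin 121.989° = 0.67288, so δ = +42.290°.
cos H₀ = −tan(+18.0°) tan(+42.290°) = -0.2956, H₀ = 1.8708 rad.
Bracket: H₀ sin φ sin δ + cos φ cos δ sin H₀ = 1.8708×0.30902×0.67288 + 0.95106×0.73975×0.95533 = 0.389002 + 0.672119 = 1.061121.
Q̄ = (S₀/π) × [bracket] = (2066/π) × 1.061121 = 697.82 W/m².
Ratio Q̄_A / Q̄_B = 568.62 / 697.82 = 0.8149.

Q̄_A / Q̄_B ≈ 0.815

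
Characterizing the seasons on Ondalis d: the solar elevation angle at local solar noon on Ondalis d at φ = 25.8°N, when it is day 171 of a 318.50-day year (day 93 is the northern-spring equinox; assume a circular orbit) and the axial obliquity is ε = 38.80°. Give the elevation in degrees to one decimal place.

77.0°

Solar longitude: λ_s = 360° × (171 − 93)/318.50 = 88.163°.
sin δ = sin 38.80° × sin 88.163° = 0.62628, so δ = +38.776°.
At local noon the hour angle is zero, so the zenith angle equals |φ − δ| = |+25.8° − (+38.776°)| = 12.976°.
Elevation = 90° − 12.976° = 77.0°.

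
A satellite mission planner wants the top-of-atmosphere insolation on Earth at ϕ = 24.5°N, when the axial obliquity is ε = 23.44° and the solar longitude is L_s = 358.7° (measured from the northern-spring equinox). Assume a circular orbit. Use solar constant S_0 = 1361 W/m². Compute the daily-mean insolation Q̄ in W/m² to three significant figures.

Q̄ ≈ 392 W/m²

Solar declination: sin δ = sin ε · sin L_s = sin 23.44° × sin 358.7° = -0.00902, so δ = -0.517°.
cos h₀ = −tan(+24.5°) tan(-0.517°) = 0.0041, h₀ = 1.5667 rad.
Bracket: h₀ sin ϕ sin δ + cos ϕ cos δ sin h₀ = 1.5667×0.41469×-0.00902 + 0.90996×0.99996×0.99999 = -0.005860 + 0.909915 = 0.904055.
Q̄ = (S_0/π) × [bracket] = (1361/π) × 0.904055 = 391.7 W/m².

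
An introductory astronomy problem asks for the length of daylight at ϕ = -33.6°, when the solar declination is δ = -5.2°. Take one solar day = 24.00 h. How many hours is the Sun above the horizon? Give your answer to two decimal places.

12.46 h

cos h₀ = −tan ϕ · tan δ = −tan(-33.6°) × tan(-5.200°) = -0.0605, so h₀ = 1.6313 rad = 93.47°.
Daylight = 2h₀/(2π) × 24.00 h = (1.6313/π) × 24.00 = 12.46 h.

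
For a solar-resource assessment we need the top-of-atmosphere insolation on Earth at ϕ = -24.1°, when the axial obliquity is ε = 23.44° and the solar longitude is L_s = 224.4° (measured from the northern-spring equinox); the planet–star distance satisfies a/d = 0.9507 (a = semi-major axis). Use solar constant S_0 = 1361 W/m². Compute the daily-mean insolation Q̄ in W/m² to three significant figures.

Solar declination: sin δ = sin ε · sin L_s = sin 23.44° × sin 224.4° = -0.27832, so δ = -16.160°.
cos h₀ = −tan(-24.1°) tan(-16.160°) = -0.1296, h₀ = 1.7008 rad.
Bracket: h₀ sin ϕ sin δ + cos ϕ cos δ sin h₀ = 1.7008×-0.40833×-0.27832 + 0.91283×0.96049×0.99156 = 0.193290 + 0.869364 = 1.062654.
Inverse-square distance factor (a/d)² = 0.9507² = 0.903830.
Q̄ = (S_0/π) × 0.903830 × [bracket] = (1361/π) × 0.903830 × 1.062654 = 416.1 W/m².

Q̄ ≈ 416 W/m²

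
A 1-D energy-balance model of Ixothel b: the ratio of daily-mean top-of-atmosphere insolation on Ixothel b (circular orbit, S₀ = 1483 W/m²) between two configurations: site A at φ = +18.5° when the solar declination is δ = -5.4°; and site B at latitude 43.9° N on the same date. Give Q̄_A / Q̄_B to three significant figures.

Q̄_A / Q̄_B ≈ 1.45

— Configuration A (φ=+18.5°):
cos H₀ = −tan(+18.5°) tan(-5.400°) = 0.0316, H₀ = 1.5392 rad.
Bracket: H₀ sin φ sin δ + cos φ cos δ sin H₀ = 1.5392×0.31730×-0.09411 + 0.94832×0.99556×0.99950 = -0.045962 + 0.943637 = 0.897675.
Q̄ = (S₀/π) × [bracket] = (1483/π) × 0.897675 = 423.75 W/m².
— Configuration B (φ=+43.9°):
cos H₀ = −tan(+43.9°) tan(-5.400°) = 0.0910, H₀ = 1.4797 rad.
Bracket: H₀ sin φ sin δ + cos φ cos δ sin H₀ = 1.4797×0.69340×-0.09411 + 0.72055×0.99556×0.99585 = -0.096559 + 0.714374 = 0.617815.
Q̄ = (S₀/π) × [bracket] = (1483/π) × 0.617815 = 291.64 W/m².
Ratio Q̄_A / Q̄_B = 423.75 / 291.64 = 1.453.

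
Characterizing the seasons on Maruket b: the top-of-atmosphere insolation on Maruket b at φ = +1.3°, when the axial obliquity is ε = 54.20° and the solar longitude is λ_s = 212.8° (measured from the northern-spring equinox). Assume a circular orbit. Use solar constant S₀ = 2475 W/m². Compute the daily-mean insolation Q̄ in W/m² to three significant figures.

Solar declination: sin δ = sin ε · sin λ_s = sin 54.20° × sin 212.8° = -0.43936, so δ = -26.063°.
cos H₀ = −tan(+1.3°) tan(-26.063°) = 0.0111, H₀ = 1.5597 rad.
Bracket: H₀ sin φ sin δ + cos φ cos δ sin H₀ = 1.5597×0.02269×-0.43936 + 0.99974×0.89831×0.99994 = -0.015549 + 0.898023 = 0.882474.
Q̄ = (S₀/π) × [bracket] = (2475/π) × 0.882474 = 695.2 W/m².

Q̄ ≈ 695 W/m²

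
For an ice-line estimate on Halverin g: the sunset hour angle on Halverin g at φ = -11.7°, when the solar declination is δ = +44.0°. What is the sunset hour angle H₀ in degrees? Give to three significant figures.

H₀ = 78.5°

cos H₀ = −tan φ · tan δ = −tan(-11.7°) × tan(+44.000°) = 0.2000, so H₀ = 1.3695 rad = 78.46°.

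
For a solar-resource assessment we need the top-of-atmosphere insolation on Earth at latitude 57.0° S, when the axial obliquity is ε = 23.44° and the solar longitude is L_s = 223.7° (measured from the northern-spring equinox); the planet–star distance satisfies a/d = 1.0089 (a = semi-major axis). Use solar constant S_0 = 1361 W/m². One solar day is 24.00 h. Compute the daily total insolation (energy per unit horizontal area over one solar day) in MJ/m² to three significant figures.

Solar declination: sin δ = sin ε · sin L_s = sin 23.44° × sin 223.7° = -0.27483, so δ = -15.952°.
cos h₀ = −tan(-57.0°) tan(-15.952°) = -0.4401, h₀ = 2.0266 rad.
Bracket: h₀ sin ϕ sin δ + cos ϕ cos δ sin h₀ = 2.0266×-0.83867×-0.27483 + 0.54464×0.96149×0.89793 = 0.467114 + 0.470215 = 0.937329.
Inverse-square distance factor (a/d)² = 1.0089² = 1.017879.
Q̄ = (S_0/π) × 1.017879 × [bracket] = (1361/π) × 1.017879 × 0.937329 = 413.33 W/m².
Daily total = Q̄ × 24.00 h × 3600 s/h = 413.33 × 24.00 × 3600 / 10⁶ = 35.71 MJ/m².

35.7 MJ/m²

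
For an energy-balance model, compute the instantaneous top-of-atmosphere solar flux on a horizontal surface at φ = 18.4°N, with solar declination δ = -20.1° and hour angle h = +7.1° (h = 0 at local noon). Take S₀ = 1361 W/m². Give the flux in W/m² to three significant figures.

1.06e+03 W/m²

cos θ_z = sin φ sin δ + cos φ cos δ cos h = -0.108476 + 0.884251 = 0.775775.
Flux = S₀ · cos θ_z = 1361 × 0.775775 = 1056 W/m².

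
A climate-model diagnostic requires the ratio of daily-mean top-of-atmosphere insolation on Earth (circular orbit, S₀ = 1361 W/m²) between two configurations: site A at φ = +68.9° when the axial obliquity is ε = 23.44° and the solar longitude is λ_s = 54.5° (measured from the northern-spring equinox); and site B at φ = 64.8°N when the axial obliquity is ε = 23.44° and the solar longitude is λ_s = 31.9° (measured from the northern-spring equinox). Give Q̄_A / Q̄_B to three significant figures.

Q̄_A / Q̄_B ≈ 1.27

— Configuration A (φ=+68.9°):
Solar declination: sin δ = sin ε · sin λ_s = sin 23.44° × sin 54.5° = 0.32385, so δ = +18.896°.
cos H₀ = −tan(+68.9°) tan(+18.896°) = -0.8871, H₀ = 2.6618 rad.
Bracket: H₀ sin φ sin δ + cos φ cos δ sin H₀ = 2.6618×0.93295×0.32385 + 0.36000×0.94611×0.46163 = 0.804225 + 0.157231 = 0.961456.
Q̄ = (S₀/π) × [bracket] = (1361/π) × 0.961456 = 416.52 W/m².
— Configuration B (φ=+64.8°):
Solar declination: sin δ = sin ε · sin λ_s = sin 23.44° × sin 31.9° = 0.21021, so δ = +12.134°.
cos H₀ = −tan(+64.8°) tan(+12.134°) = -0.4569, H₀ = 2.0453 rad.
Bracket: H₀ sin φ sin δ + cos φ cos δ sin H₀ = 2.0453×0.90483×0.21021 + 0.42578×0.97766×0.88951 = 0.389025 + 0.370275 = 0.759300.
Q̄ = (S₀/π) × [bracket] = (1361/π) × 0.759300 = 328.94 W/m².
Ratio Q̄_A / Q̄_B = 416.52 / 328.94 = 1.266.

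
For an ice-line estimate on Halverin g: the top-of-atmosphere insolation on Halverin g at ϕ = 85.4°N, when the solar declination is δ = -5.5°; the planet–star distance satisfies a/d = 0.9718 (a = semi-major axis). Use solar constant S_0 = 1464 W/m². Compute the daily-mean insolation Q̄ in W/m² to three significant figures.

Q̄ ≈ 0.00 W/m²

cos h₀ = −tan(+85.4°) tan(-5.500°) = 1.1968 ≥ 1 ⇒ polar night, h₀ = 0 and Q̄ = 0.
Inverse-square distance factor (a/d)² = 0.9718² = 0.944395.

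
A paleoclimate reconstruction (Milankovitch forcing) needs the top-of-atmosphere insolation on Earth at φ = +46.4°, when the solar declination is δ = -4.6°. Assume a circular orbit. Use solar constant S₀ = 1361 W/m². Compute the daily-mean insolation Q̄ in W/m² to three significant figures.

cos H₀ = −tan(+46.4°) tan(-4.600°) = 0.0845, H₀ = 1.4862 rad.
Bracket: H₀ sin φ sin δ + cos φ cos δ sin H₀ = 1.4862×0.72417×-0.08020 + 0.68962×0.99678×0.99642 = -0.086316 + 0.684939 = 0.598623.
Q̄ = (S₀/π) × [bracket] = (1361/π) × 0.598623 = 259.3 W/m².

Q̄ ≈ 259 W/m²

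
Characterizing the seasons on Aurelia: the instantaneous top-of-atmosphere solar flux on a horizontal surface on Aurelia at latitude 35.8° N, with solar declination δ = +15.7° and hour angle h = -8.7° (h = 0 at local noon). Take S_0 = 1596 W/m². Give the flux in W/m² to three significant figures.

cos θ_z = sin ϕ sin δ + cos ϕ cos δ cos h = 0.158290 + 0.771820 = 0.930110.
Flux = S_0 · cos θ_z = 1596 × 0.930110 = 1484 W/m².

1.48e+03 W/m²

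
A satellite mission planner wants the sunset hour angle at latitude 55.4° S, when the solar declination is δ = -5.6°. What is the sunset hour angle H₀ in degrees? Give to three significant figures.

H₀ = 98.2°

cos H₀ = −tan φ · tan δ = −tan(-55.4°) × tan(-5.600°) = -0.1421, so H₀ = 1.7134 rad = 98.17°.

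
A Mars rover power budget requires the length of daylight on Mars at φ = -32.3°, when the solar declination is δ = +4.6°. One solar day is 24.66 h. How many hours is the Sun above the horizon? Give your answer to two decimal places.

11.93 h

cos H₀ = −tan φ · tan δ = −tan(-32.3°) × tan(+4.600°) = 0.0509, so H₀ = 1.5199 rad = 87.08°.
Daylight = 2H₀/(2π) × 24.66 h = (1.5199/π) × 24.66 = 11.93 h.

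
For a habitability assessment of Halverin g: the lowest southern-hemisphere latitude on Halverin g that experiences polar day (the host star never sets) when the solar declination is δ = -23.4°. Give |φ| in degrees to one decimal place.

|φ| = 66.6°

Polar day requires cos H₀ = −tan φ tan δ ≤ −1, i.e. tan φ tan δ ≥ 1.
The boundary is |tan φ| · |tan δ| = 1, so |φ| = 90° − |δ| = 90° − 23.4° = 66.6° in the southern hemisphere.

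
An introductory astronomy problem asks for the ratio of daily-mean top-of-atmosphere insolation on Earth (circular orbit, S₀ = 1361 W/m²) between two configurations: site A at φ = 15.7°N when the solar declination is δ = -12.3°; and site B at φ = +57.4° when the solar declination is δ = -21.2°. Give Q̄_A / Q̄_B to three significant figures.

— Configuration A (φ=+15.7°):
cos H₀ = −tan(+15.7°) tan(-12.300°) = 0.0613, H₀ = 1.5095 rad.
Bracket: H₀ sin φ sin δ + cos φ cos δ sin H₀ = 1.5095×0.27060×-0.21303 + 0.96269×0.97705×0.99812 = -0.087017 + 0.938828 = 0.851811.
Q̄ = (S₀/π) × [bracket] = (1361/π) × 0.851811 = 369.02 W/m².
— Configuration B (φ=+57.4°):
cos H₀ = −tan(+57.4°) tan(-21.200°) = 0.6065, H₀ = 0.9191 rad.
Bracket: H₀ sin φ sin δ + cos φ cos δ sin H₀ = 0.9191×0.84245×-0.36162 + 0.53877×0.93232×0.79508 = -0.280001 + 0.399373 = 0.119372.
Q̄ = (S₀/π) × [bracket] = (1361/π) × 0.119372 = 51.714 W/m².
Ratio Q̄_A / Q̄_B = 369.02 / 51.714 = 7.136.

Q̄_A / Q̄_B ≈ 7.14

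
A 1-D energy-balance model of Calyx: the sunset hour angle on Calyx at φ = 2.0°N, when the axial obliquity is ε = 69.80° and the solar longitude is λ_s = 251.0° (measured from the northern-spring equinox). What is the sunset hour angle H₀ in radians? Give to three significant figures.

H₀ = 1.50 rad

Solar declination: sin δ = sin ε · sin λ_s = sin 69.80° × sin 251.0° = -0.88736, so δ = -62.544°.
cos H₀ = −tan φ · tan δ = −tan(+2.0°) × tan(-62.544°) = 0.0672, so H₀ = 1.5035 rad = 86.15°.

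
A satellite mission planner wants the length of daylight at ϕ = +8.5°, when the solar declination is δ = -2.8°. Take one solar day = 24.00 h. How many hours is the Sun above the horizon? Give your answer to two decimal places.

11.94 h

cos h₀ = −tan ϕ · tan δ = −tan(+8.5°) × tan(-2.800°) = 0.0073, so h₀ = 1.5635 rad = 89.58°.
Daylight = 2h₀/(2π) × 24.00 h = (1.5635/π) × 24.00 = 11.94 h.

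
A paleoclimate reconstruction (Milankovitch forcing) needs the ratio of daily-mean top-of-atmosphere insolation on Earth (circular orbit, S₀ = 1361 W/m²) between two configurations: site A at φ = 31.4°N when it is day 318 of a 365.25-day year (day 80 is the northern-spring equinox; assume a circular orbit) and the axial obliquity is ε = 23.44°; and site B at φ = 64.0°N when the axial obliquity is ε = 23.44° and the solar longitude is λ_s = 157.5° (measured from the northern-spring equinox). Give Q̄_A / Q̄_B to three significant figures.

Q̄_A / Q̄_B ≈ 0.836

— Configuration A (φ=+31.4°):
Solar longitude: λ_s = 360° × (318 − 80)/365.25 = 234.579°.
sin δ = sin 23.44° × sin 234.579° = -0.32416, so δ = -18.915°.
cos H₀ = −tan(+31.4°) tan(-18.915°) = 0.2092, H₀ = 1.3601 rad.
Bracket: H₀ sin φ sin δ + cos φ cos δ sin H₀ = 1.3601×0.52101×-0.32416 + 0.85355×0.94600×0.97788 = -0.229708 + 0.789597 = 0.559889.
Q̄ = (S₀/π) × [bracket] = (1361/π) × 0.559889 = 242.55 W/m².
— Configuration B (φ=+64.0°):
Solar declination: sin δ = sin ε · sin λ_s = sin 23.44° × sin 157.5° = 0.15223, so δ = +8.756°.
cos H₀ = −tan(+64.0°) tan(+8.756°) = -0.3158, H₀ = 1.8921 rad.
Bracket: H₀ sin φ sin δ + cos φ cos δ sin H₀ = 1.8921×0.89879×0.15223 + 0.43837×0.98835×0.94883 = 0.258882 + 0.411093 = 0.669975.
Q̄ = (S₀/π) × [bracket] = (1361/π) × 0.669975 = 290.25 W/m².
Ratio Q̄_A / Q̄_B = 242.55 / 290.25 = 0.8357.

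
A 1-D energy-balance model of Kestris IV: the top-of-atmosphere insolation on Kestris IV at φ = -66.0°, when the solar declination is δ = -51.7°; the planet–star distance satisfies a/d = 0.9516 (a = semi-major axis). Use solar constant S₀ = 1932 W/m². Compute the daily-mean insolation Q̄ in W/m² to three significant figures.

cos H₀ = −tan(-66.0°) tan(-51.700°) = -2.8440 ≤ −1 ⇒ polar day, H₀ = π.
Bracket: H₀ sin φ sin δ + cos φ cos δ sin H₀ = 3.1416×-0.91355×-0.78478 + 0.40674×0.61978×0.00000 = 2.252325 + 0.000000 = 2.252325.
Inverse-square distance factor (a/d)² = 0.9516² = 0.905543.
Q̄ = (S₀/π) × 0.905543 × [bracket] = (1932/π) × 0.905543 × 2.252325 = 1254 W/m².

Q̄ ≈ 1.25e+03 W/m²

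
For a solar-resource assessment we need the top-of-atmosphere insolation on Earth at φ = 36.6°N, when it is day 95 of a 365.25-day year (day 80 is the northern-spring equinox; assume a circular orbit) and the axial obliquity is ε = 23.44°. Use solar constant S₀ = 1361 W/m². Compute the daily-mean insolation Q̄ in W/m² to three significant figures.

Solar longitude: λ_s = 360° × (95 − 80)/365.25 = 14.784°.
sin δ = sin 23.44° × sin 14.784° = 0.10151, so δ = +5.826°.
cos H₀ = −tan(+36.6°) tan(+5.826°) = -0.0758, H₀ = 1.6466 rad.
Bracket: H₀ sin φ sin δ + cos φ cos δ sin H₀ = 1.6466×0.59622×0.10151 + 0.80282×0.99483×0.99712 = 0.099656 + 0.796369 = 0.896025.
Q̄ = (S₀/π) × [bracket] = (1361/π) × 0.896025 = 388.2 W/m².

Q̄ ≈ 388 W/m²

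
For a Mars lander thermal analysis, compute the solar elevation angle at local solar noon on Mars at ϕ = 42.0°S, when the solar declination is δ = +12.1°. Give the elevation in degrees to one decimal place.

35.9°

At local noon the hour angle is zero, so the zenith angle equals |ϕ − δ| = |-42.0° − (+12.100°)| = 54.100°.
Elevation = 90° − 54.100° = 35.9°.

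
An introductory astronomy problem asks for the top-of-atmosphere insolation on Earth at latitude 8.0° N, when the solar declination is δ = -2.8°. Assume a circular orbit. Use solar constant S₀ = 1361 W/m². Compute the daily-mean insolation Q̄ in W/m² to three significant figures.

cos H₀ = −tan(+8.0°) tan(-2.800°) = 0.0069, H₀ = 1.5639 rad.
Bracket: H₀ sin φ sin δ + cos φ cos δ sin H₀ = 1.5639×0.13917×-0.04885 + 0.99027×0.99881×0.99998 = -0.010632 + 0.989072 = 0.978440.
Q̄ = (S₀/π) × [bracket] = (1361/π) × 0.978440 = 423.9 W/m².

Q̄ ≈ 424 W/m²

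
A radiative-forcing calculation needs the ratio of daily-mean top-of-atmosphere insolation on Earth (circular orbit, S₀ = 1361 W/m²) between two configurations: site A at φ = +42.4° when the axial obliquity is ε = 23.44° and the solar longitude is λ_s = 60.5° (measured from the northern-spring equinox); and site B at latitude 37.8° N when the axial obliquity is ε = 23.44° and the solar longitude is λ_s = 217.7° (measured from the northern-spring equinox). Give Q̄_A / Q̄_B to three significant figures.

— Configuration A (φ=+42.4°):
Solar declination: sin δ = sin ε · sin λ_s = sin 23.44° × sin 60.5° = 0.34622, so δ = +20.256°.
cos H₀ = −tan(+42.4°) tan(+20.256°) = -0.3370, H₀ = 1.9145 rad.
Bracket: H₀ sin φ sin δ + cos φ cos δ sin H₀ = 1.9145×0.67430×0.34622 + 0.73846×0.93815×0.94151 = 0.446952 + 0.652265 = 1.099217.
Q̄ = (S₀/π) × [bracket] = (1361/π) × 1.099217 = 476.20 W/m².
— Configuration B (φ=+37.8°):
Solar declination: sin δ = sin ε · sin λ_s = sin 23.44° × sin 217.7° = -0.24326, so δ = -14.079°.
cos H₀ = −tan(+37.8°) tan(-14.079°) = 0.1945, H₀ = 1.3750 rad.
Bracket: H₀ sin φ sin δ + cos φ cos δ sin H₀ = 1.3750×0.61291×-0.24326 + 0.79016×0.96996×0.98090 = -0.205008 + 0.751785 = 0.546777.
Q̄ = (S₀/π) × [bracket] = (1361/π) × 0.546777 = 236.87 W/m².
Ratio Q̄_A / Q̄_B = 476.20 / 236.87 = 2.010.

Q̄_A / Q̄_B ≈ 2.01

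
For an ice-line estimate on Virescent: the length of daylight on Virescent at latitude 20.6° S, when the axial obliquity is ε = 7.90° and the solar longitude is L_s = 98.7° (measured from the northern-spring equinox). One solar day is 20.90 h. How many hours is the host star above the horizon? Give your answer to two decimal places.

Solar declination: sin δ = sin ε · sin L_s = sin 7.90° × sin 98.7° = 0.13586, so δ = +7.809°.
cos h₀ = −tan ϕ · tan δ = −tan(-20.6°) × tan(+7.809°) = 0.0515, so h₀ = 1.5192 rad = 87.05°.
Daylight = 2h₀/(2π) × 20.90 h = (1.5192/π) × 20.90 = 10.11 h.

10.11 h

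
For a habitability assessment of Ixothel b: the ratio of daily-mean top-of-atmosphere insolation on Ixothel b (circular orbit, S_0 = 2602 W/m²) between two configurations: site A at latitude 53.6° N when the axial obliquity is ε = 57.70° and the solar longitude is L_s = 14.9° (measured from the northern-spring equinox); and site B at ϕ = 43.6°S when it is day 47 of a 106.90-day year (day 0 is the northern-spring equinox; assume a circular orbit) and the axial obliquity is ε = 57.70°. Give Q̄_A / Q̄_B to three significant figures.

Q̄_A / Q̄_B ≈ 2.30

— Configuration A (ϕ=+53.6°):
Solar declination: sin δ = sin ε · sin L_s = sin 57.70° × sin 14.9° = 0.21734, so δ = +12.553°.
cos h₀ = −tan(+53.6°) tan(+12.553°) = -0.3020, h₀ = 1.8776 rad.
Bracket: h₀ sin ϕ sin δ + cos ϕ cos δ sin h₀ = 1.8776×0.80489×0.21734 + 0.59342×0.97609×0.95330 = 0.328458 + 0.552181 = 0.880639.
Q̄ = (S_0/π) × [bracket] = (2602/π) × 0.880639 = 729.38 W/m².
— Configuration B (ϕ=-43.6°):
Solar longitude: L_s = 360° × (47 − 0)/106.90 = 158.279°.
sin δ = sin 57.70° × sin 158.279° = 0.31282, so δ = +18.229°.
cos h₀ = −tan(-43.6°) tan(+18.229°) = 0.3136, h₀ = 1.2518 rad.
Bracket: h₀ sin ϕ sin δ + cos ϕ cos δ sin h₀ = 1.2518×-0.68962×0.31282 + 0.72417×0.94981×0.94954 = -0.270047 + 0.653116 = 0.383069.
Q̄ = (S_0/π) × [bracket] = (2602/π) × 0.383069 = 317.27 W/m².
Ratio Q̄_A / Q̄_B = 729.38 / 317.27 = 2.299.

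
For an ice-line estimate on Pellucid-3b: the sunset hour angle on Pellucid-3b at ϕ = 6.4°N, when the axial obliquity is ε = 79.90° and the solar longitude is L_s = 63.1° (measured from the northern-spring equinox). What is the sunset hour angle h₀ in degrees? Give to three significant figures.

h₀ = 102°

Solar declination: sin δ = sin ε · sin L_s = sin 79.90° × sin 63.1° = 0.87798, so δ = +61.399°.
cos h₀ = −tan ϕ · tan δ = −tan(+6.4°) × tan(+61.399°) = -0.2057, so h₀ = 1.7780 rad = 101.87°.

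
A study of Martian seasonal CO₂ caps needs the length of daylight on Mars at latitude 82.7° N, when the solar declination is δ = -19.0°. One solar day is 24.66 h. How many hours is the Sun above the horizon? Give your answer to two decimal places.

cos H₀ = −tan φ · tan δ = 2.6879 ≥ 1, so the Sun never rises (polar night) and H₀ = 0.
Daylight = 2H₀/(2π) × 24.66 h = (0.0000/π) × 24.66 = 0.00 h.

0.00 h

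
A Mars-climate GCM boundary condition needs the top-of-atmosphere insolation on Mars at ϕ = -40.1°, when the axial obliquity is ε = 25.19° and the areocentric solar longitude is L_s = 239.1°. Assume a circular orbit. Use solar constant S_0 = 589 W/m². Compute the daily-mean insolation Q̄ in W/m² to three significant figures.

sin δ = sin 25.19° × sin 239.1° = -0.36521, so δ = -21.421°.
cos h₀ = −tan(-40.1°) tan(-21.421°) = -0.3304, h₀ = 1.9075 rad.
Bracket: h₀ sin ϕ sin δ + cos ϕ cos δ sin h₀ = 1.9075×-0.64412×-0.36521 + 0.76492×0.93092×0.94386 = 0.448719 + 0.672103 = 1.120822.
Q̄ = (S_0/π) × [bracket] = (589/π) × 1.120822 = 210.1 W/m².

Q̄ ≈ 210 W/m²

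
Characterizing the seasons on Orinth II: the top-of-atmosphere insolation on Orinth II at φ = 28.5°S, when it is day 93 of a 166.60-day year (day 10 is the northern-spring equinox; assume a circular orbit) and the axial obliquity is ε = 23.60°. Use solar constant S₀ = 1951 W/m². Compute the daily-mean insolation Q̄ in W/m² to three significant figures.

Solar longitude: λ_s = 360° × (93 − 10)/166.60 = 179.352°.
sin δ = sin 23.60° × sin 179.352° = 0.00453, so δ = +0.260°.
cos H₀ = −tan(-28.5°) tan(+0.260°) = 0.0025, H₀ = 1.5683 rad.
Bracket: H₀ sin φ sin δ + cos φ cos δ sin H₀ = 1.5683×-0.47716×0.00453 + 0.87882×0.99999×1.00000 = -0.003390 + 0.878811 = 0.875421.
Q̄ = (S₀/π) × [bracket] = (1951/π) × 0.875421 = 543.7 W/m².

Q̄ ≈ 544 W/m²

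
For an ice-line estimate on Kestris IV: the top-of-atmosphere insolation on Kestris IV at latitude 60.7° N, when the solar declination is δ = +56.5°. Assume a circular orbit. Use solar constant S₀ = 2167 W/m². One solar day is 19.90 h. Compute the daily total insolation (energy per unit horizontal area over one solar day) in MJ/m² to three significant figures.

cos H₀ = −tan(+60.7°) tan(+56.500°) = -2.6923 ≤ −1 ⇒ polar day, H₀ = π.
Bracket: H₀ sin φ sin δ + cos φ cos δ sin H₀ = 3.1416×0.87207×0.83389 + 0.48938×0.55194×0.00000 = 2.284604 + 0.000000 = 2.284604.
Q̄ = (S₀/π) × [bracket] = (2167/π) × 2.284604 = 1575.9 W/m².
Daily total = Q̄ × 19.90 h × 3600 s/h = 1575.9 × 19.90 × 3600 / 10⁶ = 112.9 MJ/m².

113 MJ/m²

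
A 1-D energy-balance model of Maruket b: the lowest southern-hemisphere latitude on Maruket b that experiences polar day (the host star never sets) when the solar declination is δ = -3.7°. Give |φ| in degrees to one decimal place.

|φ| = 86.3°

Polar day requires cos H₀ = −tan φ tan δ ≤ −1, i.e. tan φ tan δ ≥ 1.
The boundary is |tan φ| · |tan δ| = 1, so |φ| = 90° − |δ| = 90° − 3.7° = 86.3° in the southern hemisphere.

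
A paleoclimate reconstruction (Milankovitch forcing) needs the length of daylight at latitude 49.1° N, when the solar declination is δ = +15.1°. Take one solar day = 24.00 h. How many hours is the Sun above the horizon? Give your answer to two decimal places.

14.42 h

cos H₀ = −tan φ · tan δ = −tan(+49.1°) × tan(+15.100°) = -0.3115, so H₀ = 1.8876 rad = 108.15°.
Daylight = 2H₀/(2π) × 24.00 h = (1.8876/π) × 24.00 = 14.42 h.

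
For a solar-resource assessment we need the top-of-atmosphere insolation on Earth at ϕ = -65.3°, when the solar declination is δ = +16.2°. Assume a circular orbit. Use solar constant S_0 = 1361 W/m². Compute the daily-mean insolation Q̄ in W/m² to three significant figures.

cos h₀ = −tan(-65.3°) tan(+16.200°) = 0.6317, h₀ = 0.8871 rad.
Bracket: h₀ sin ϕ sin δ + cos ϕ cos δ sin h₀ = 0.8871×-0.90851×0.27899 + 0.41787×0.96029×0.77525 = -0.224849 + 0.311090 = 0.086241.
Q̄ = (S_0/π) × [bracket] = (1361/π) × 0.086241 = 37.36 W/m².

Q̄ ≈ 37.4 W/m²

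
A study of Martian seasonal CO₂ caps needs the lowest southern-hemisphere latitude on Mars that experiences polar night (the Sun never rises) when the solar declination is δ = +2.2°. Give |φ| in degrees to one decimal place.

|φ| = 87.8°

Polar night requires cos H₀ = −tan φ tan δ ≥ 1, i.e. tan φ tan δ ≤ −1.
The boundary is |tan φ| · |tan δ| = 1, so |φ| = 90° − |δ| = 90° − 2.2° = 87.8° in the southern hemisphere.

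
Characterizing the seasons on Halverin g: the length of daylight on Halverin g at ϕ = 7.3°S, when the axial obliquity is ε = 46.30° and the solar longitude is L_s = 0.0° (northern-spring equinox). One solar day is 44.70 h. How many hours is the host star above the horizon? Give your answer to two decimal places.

Solar declination: sin δ = sin ε · sin L_s = sin 46.30° × sin 0.0° = 0.00000, so δ = +0.000°.
cos h₀ = −tan ϕ · tan δ = −tan(-7.3°) × tan(+0.000°) = 0.0000, so h₀ = 1.5708 rad = 90.00°.
Daylight = 2h₀/(2π) × 44.70 h = (1.5708/π) × 44.70 = 22.35 h.

22.35 h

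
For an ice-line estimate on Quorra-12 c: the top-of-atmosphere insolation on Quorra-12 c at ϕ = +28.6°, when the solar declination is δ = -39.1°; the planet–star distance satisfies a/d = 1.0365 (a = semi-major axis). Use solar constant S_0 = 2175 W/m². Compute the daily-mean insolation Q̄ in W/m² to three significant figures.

cos h₀ = −tan(+28.6°) tan(-39.100°) = 0.4431, h₀ = 1.1118 rad.
Bracket: h₀ sin ϕ sin δ + cos ϕ cos δ sin h₀ = 1.1118×0.47869×-0.63068 + 0.87798×0.77605×0.89648 = -0.335653 + 0.610822 = 0.275169.
Inverse-square distance factor (a/d)² = 1.0365² = 1.074332.
Q̄ = (S_0/π) × 1.074332 × [bracket] = (2175/π) × 1.074332 × 0.275169 = 204.7 W/m².

Q̄ ≈ 205 W/m²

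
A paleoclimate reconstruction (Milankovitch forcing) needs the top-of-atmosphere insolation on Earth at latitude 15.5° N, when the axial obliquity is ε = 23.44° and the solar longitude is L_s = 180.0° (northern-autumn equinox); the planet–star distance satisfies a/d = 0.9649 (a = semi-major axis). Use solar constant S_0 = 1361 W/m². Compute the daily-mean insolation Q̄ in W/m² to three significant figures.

Solar declination: sin δ = sin ε · sin L_s = sin 23.44° × sin 180.0° = 0.00000, so δ = +0.000°.
cos h₀ = −tan(+15.5°) tan(+0.000°) = -0.0000, h₀ = 1.5708 rad.
Bracket: h₀ sin ϕ sin δ + cos ϕ cos δ sin h₀ = 1.5708×0.26724×0.00000 + 0.96363×1.00000×1.00000 = 0.000000 + 0.963630 = 0.963630.
Inverse-square distance factor (a/d)² = 0.9649² = 0.931032.
Q̄ = (S_0/π) × 0.931032 × [bracket] = (1361/π) × 0.931032 × 0.963630 = 388.7 W/m².

Q̄ ≈ 389 W/m²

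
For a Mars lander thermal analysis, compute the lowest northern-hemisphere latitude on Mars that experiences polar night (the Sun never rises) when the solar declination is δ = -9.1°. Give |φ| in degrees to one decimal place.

|φ| = 80.9°

Polar night requires cos H₀ = −tan φ tan δ ≥ 1, i.e. tan φ tan δ ≤ −1.
The boundary is |tan φ| · |tan δ| = 1, so |φ| = 90° − |δ| = 90° − 9.1° = 80.9° in the northern hemisphere.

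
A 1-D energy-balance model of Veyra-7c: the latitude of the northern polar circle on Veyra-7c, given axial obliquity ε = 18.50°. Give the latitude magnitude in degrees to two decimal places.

The polar circle is the lowest latitude that experiences at least one full rotation of continuous daylight at the northern-summer solstice; it lies at |φ| = 90° − ε = 90° − 18.50° = 71.50°.

71.50°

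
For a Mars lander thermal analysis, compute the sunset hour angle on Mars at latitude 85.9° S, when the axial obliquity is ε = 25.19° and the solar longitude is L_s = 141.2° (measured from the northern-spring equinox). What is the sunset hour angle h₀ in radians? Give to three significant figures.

Solar declination: sin δ = sin ε · sin L_s = sin 25.19° × sin 141.2° = 0.26670, so δ = +15.468°.
cos h₀ = −tan ϕ · tan δ = 3.8604 ≥ 1, so the Sun never rises (polar night) and h₀ = 0.

h₀ = 0.00 rad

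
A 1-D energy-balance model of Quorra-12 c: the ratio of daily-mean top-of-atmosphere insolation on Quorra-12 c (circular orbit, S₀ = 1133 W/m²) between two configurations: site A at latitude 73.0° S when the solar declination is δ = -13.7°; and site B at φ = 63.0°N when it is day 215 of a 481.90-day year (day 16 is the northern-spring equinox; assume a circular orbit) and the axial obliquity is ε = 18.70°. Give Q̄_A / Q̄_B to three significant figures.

— Configuration A (φ=-73.0°):
cos H₀ = −tan(-73.0°) tan(-13.700°) = -0.7973, H₀ = 2.4937 rad.
Bracket: H₀ sin φ sin δ + cos φ cos δ sin H₀ = 2.4937×-0.95630×-0.23684 + 0.29237×0.97155×0.60352 = 0.564798 + 0.171431 = 0.736229.
Q̄ = (S₀/π) × [bracket] = (1133/π) × 0.736229 = 265.52 W/m².
— Configuration B (φ=+63.0°):
Solar longitude: λ_s = 360° × (215 − 16)/481.90 = 148.662°.
sin δ = sin 18.70° × sin 148.662° = 0.16675, so δ = +9.599°.
cos H₀ = −tan(+63.0°) tan(+9.599°) = -0.3319, H₀ = 1.9091 rad.
Bracket: H₀ sin φ sin δ + cos φ cos δ sin H₀ = 1.9091×0.89101×0.16675 + 0.45399×0.98600×0.94331 = 0.283646 + 0.422258 = 0.705904.
Q̄ = (S₀/π) × [bracket] = (1133/π) × 0.705904 = 254.58 W/m².
Ratio Q̄_A / Q̄_B = 265.52 / 254.58 = 1.043.

Q̄_A / Q̄_B ≈ 1.04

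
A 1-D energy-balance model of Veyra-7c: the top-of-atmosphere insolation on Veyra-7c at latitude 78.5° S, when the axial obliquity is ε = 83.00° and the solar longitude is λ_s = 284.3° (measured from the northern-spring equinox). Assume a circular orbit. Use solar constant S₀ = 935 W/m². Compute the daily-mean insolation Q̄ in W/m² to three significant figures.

Q̄ ≈ 881 W/m²

Solar declination: sin δ = sin ε · sin λ_s = sin 83.00° × sin 284.3° = -0.96179, so δ = -74.111°.
cos H₀ = −tan(-78.5°) tan(-74.111°) = -17.2671 ≤ −1 ⇒ polar day, H₀ = π.
Bracket: H₀ sin φ sin δ + cos φ cos δ sin H₀ = 3.1416×-0.97992×-0.96179 + 0.19937×0.27378×0.00000 = 2.960887 + 0.000000 = 2.960887.
Q̄ = (S₀/π) × [bracket] = (935/π) × 2.960887 = 881.2 W/m².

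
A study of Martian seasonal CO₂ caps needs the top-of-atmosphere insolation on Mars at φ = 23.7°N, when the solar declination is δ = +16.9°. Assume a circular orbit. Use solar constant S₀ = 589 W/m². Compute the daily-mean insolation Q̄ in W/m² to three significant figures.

Q̄ ≈ 200 W/m²

cos H₀ = −tan(+23.7°) tan(+16.900°) = -0.1334, H₀ = 1.7046 rad.
Bracket: H₀ sin φ sin δ + cos φ cos δ sin H₀ = 1.7046×0.40195×0.29070 + 0.91566×0.95681×0.99107 = 0.199177 + 0.868289 = 1.067466.
Q̄ = (S₀/π) × [bracket] = (589/π) × 1.067466 = 200.1 W/m².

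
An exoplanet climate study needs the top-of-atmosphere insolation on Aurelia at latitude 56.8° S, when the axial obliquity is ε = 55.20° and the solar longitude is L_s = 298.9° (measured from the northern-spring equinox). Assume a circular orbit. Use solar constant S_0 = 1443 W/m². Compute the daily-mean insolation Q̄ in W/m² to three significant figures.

Solar declination: sin δ = sin ε · sin L_s = sin 55.20° × sin 298.9° = -0.71889, so δ = -45.963°.
cos h₀ = −tan(-56.8°) tan(-45.963°) = -1.5804 ≤ −1 ⇒ polar day, h₀ = π.
Bracket: h₀ sin ϕ sin δ + cos ϕ cos δ sin h₀ = 3.1416×-0.83676×-0.71889 + 0.54756×0.69513×0.00000 = 1.889793 + 0.000000 = 1.889793.
Q̄ = (S_0/π) × [bracket] = (1443/π) × 1.889793 = 868.0 W/m².

Q̄ ≈ 868 W/m²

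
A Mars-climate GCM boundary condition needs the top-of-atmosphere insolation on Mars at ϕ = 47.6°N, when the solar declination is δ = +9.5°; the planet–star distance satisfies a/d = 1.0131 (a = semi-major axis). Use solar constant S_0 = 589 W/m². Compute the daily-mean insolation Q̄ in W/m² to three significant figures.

cos h₀ = −tan(+47.6°) tan(+9.500°) = -0.1833, h₀ = 1.7551 rad.
Bracket: h₀ sin ϕ sin δ + cos ϕ cos δ sin h₀ = 1.7551×0.73846×0.16505 + 0.67430×0.98629×0.98306 = 0.213917 + 0.653789 = 0.867706.
Inverse-square distance factor (a/d)² = 1.0131² = 1.026372.
Q̄ = (S_0/π) × 1.026372 × [bracket] = (589/π) × 1.026372 × 0.867706 = 167.0 W/m².

Q̄ ≈ 167 W/m²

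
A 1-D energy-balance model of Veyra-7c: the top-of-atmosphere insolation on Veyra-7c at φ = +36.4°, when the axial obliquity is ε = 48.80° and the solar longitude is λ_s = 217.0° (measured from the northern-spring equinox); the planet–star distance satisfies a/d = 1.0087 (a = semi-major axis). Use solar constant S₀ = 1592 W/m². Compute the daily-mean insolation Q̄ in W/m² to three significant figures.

Q̄ ≈ 179 W/m²

Solar declination: sin δ = sin ε · sin λ_s = sin 48.80° × sin 217.0° = -0.45281, so δ = -26.924°.
cos H₀ = −tan(+36.4°) tan(-26.924°) = 0.3744, H₀ = 1.1870 rad.
Bracket: H₀ sin φ sin δ + cos φ cos δ sin H₀ = 1.1870×0.59342×-0.45281 + 0.80489×0.89160×0.92726 = -0.318955 + 0.665439 = 0.346484.
Inverse-square distance factor (a/d)² = 1.0087² = 1.017476.
Q̄ = (S₀/π) × 1.017476 × [bracket] = (1592/π) × 1.017476 × 0.346484 = 178.6 W/m².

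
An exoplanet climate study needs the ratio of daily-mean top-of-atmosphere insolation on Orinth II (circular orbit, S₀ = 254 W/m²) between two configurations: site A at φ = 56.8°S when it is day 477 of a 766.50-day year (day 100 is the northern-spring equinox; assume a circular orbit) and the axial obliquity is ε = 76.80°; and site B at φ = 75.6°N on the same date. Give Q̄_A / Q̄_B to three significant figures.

— Configuration A (φ=-56.8°):
Solar longitude: λ_s = 360° × (477 − 100)/766.50 = 177.065°.
sin δ = sin 76.80° × sin 177.065° = 0.04986, so δ = +2.858°.
cos H₀ = −tan(-56.8°) tan(+2.858°) = 0.0763, H₀ = 1.4944 rad.
Bracket: H₀ sin φ sin δ + cos φ cos δ sin H₀ = 1.4944×-0.83676×0.04986 + 0.54756×0.99876×0.99709 = -0.062348 + 0.545290 = 0.482942.
Q̄ = (S₀/π) × [bracket] = (254/π) × 0.482942 = 39.046 W/m².
— Configuration B (φ=+75.6°):
cos H₀ = −tan(+75.6°) tan(+2.858°) = -0.1944, H₀ = 1.7665 rad.
Bracket: H₀ sin φ sin δ + cos φ cos δ sin H₀ = 1.7665×0.96858×0.04986 + 0.24869×0.99876×0.98092 = 0.085310 + 0.243643 = 0.328953.
Q̄ = (S₀/π) × [bracket] = (254/π) × 0.328953 = 26.596 W/m².
Ratio Q̄_A / Q̄_B = 39.046 / 26.596 = 1.468.

Q̄_A / Q̄_B ≈ 1.47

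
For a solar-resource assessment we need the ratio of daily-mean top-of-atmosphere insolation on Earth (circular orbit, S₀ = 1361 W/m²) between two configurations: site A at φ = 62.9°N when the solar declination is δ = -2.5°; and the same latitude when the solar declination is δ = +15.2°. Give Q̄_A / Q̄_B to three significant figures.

— Configuration A (φ=+62.9°):
cos H₀ = −tan(+62.9°) tan(-2.500°) = 0.0853, H₀ = 1.4854 rad.
Bracket: H₀ sin φ sin δ + cos φ cos δ sin H₀ = 1.4854×0.89021×-0.04362 + 0.45554×0.99905×0.99635 = -0.057680 + 0.453446 = 0.395766.
Q̄ = (S₀/π) × [bracket] = (1361/π) × 0.395766 = 171.45 W/m².
— Configuration B (φ=+62.9°):
cos H₀ = −tan(+62.9°) tan(+15.200°) = -0.5309, H₀ = 2.1305 rad.
Bracket: H₀ sin φ sin δ + cos φ cos δ sin H₀ = 2.1305×0.89021×0.26219 + 0.45554×0.96502×0.84741 = 0.497268 + 0.372526 = 0.869794.
Q̄ = (S₀/π) × [bracket] = (1361/π) × 0.869794 = 376.81 W/m².
Ratio Q̄_A / Q̄_B = 171.45 / 376.81 = 0.4550.

Q̄_A / Q̄_B ≈ 0.455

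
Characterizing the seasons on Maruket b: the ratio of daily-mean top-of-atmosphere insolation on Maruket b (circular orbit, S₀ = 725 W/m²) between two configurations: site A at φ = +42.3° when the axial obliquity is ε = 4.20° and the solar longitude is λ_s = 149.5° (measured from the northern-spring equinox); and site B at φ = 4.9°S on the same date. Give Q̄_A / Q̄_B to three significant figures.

— Configuration A (φ=+42.3°):
Solar declination: sin δ = sin ε · sin λ_s = sin 4.20° × sin 149.5° = 0.03717, so δ = +2.130°.
cos H₀ = −tan(+42.3°) tan(+2.130°) = -0.0338, H₀ = 1.6046 rad.
Bracket: H₀ sin φ sin δ + cos φ cos δ sin H₀ = 1.6046×0.67301×0.03717 + 0.73963×0.99931×0.99943 = 0.040140 + 0.738698 = 0.778838.
Q̄ = (S₀/π) × [bracket] = (725/π) × 0.778838 = 179.74 W/m².
— Configuration B (φ=-4.9°):
cos H₀ = −tan(-4.9°) tan(+2.130°) = 0.0032, H₀ = 1.5676 rad.
Bracket: H₀ sin φ sin δ + cos φ cos δ sin H₀ = 1.5676×-0.08542×0.03717 + 0.99635×0.99931×0.99999 = -0.004977 + 0.995653 = 0.990676.
Q̄ = (S₀/π) × [bracket] = (725/π) × 0.990676 = 228.62 W/m².
Ratio Q̄_A / Q̄_B = 179.74 / 228.62 = 0.7862.

Q̄_A / Q̄_B ≈ 0.786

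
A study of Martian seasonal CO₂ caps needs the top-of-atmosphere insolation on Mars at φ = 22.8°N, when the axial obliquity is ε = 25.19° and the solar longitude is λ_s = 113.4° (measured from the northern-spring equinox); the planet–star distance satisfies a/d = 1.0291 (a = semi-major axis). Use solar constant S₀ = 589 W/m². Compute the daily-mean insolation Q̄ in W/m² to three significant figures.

Q̄ ≈ 218 W/m²

Solar declination: sin δ = sin ε · sin λ_s = sin 25.19° × sin 113.4° = 0.39062, so δ = +22.993°.
cos H₀ = −tan(+22.8°) tan(+22.993°) = -0.1784, H₀ = 1.7501 rad.
Bracket: H₀ sin φ sin δ + cos φ cos δ sin H₀ = 1.7501×0.38752×0.39062 + 0.92186×0.92055×0.98396 = 0.264918 + 0.835006 = 1.099924.
Inverse-square distance factor (a/d)² = 1.0291² = 1.059047.
Q̄ = (S₀/π) × 1.059047 × [bracket] = (589/π) × 1.059047 × 1.099924 = 218.4 W/m².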